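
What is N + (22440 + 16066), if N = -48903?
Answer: -10397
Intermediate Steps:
N + (22440 + 16066) = -48903 + (22440 + 16066) = -48903 + 38506 = -10397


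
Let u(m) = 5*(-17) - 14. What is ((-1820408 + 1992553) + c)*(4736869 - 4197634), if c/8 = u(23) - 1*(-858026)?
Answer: 3793820735835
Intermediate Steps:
u(m) = -99 (u(m) = -85 - 14 = -99)
c = 6863416 (c = 8*(-99 - 1*(-858026)) = 8*(-99 + 858026) = 8*857927 = 6863416)
((-1820408 + 1992553) + c)*(4736869 - 4197634) = ((-1820408 + 1992553) + 6863416)*(4736869 - 4197634) = (172145 + 6863416)*539235 = 7035561*539235 = 3793820735835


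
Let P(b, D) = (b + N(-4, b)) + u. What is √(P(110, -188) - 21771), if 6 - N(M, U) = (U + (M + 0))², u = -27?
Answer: I*√32918 ≈ 181.43*I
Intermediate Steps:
N(M, U) = 6 - (M + U)² (N(M, U) = 6 - (U + (M + 0))² = 6 - (U + M)² = 6 - (M + U)²)
P(b, D) = -21 + b - (-4 + b)² (P(b, D) = (b + (6 - (-4 + b)²)) - 27 = (6 + b - (-4 + b)²) - 27 = -21 + b - (-4 + b)²)
√(P(110, -188) - 21771) = √((-21 + 110 - (-4 + 110)²) - 21771) = √((-21 + 110 - 1*106²) - 21771) = √((-21 + 110 - 1*11236) - 21771) = √((-21 + 110 - 11236) - 21771) = √(-11147 - 21771) = √(-32918) = I*√32918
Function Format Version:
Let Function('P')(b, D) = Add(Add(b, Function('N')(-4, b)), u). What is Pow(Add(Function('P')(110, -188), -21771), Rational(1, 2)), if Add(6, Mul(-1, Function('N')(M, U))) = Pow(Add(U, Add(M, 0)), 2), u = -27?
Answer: Mul(I, Pow(32918, Rational(1, 2))) ≈ Mul(181.43, I)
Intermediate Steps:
Function('N')(M, U) = Add(6, Mul(-1, Pow(Add(M, U), 2))) (Function('N')(M, U) = Add(6, Mul(-1, Pow(Add(U, Add(M, 0)), 2))) = Add(6, Mul(-1, Pow(Add(U, M), 2))) = Add(6, Mul(-1, Pow(Add(M, U), 2))))
Function('P')(b, D) = Add(-21, b, Mul(-1, Pow(Add(-4, b), 2))) (Function('P')(b, D) = Add(Add(b, Add(6, Mul(-1, Pow(Add(-4, b), 2)))), -27) = Add(Add(6, b, Mul(-1, Pow(Add(-4, b), 2))), -27) = Add(-21, b, Mul(-1, Pow(Add(-4, b), 2))))
Pow(Add(Function('P')(110, -188), -21771), Rational(1, 2)) = Pow(Add(Add(-21, 110, Mul(-1, Pow(Add(-4, 110), 2))), -21771), Rational(1, 2)) = Pow(Add(Add(-21, 110, Mul(-1, Pow(106, 2))), -21771), Rational(1, 2)) = Pow(Add(Add(-21, 110, Mul(-1, 11236)), -21771), Rational(1, 2)) = Pow(Add(Add(-21, 110, -11236), -21771), Rational(1, 2)) = Pow(Add(-11147, -21771), Rational(1, 2)) = Pow(-32918, Rational(1, 2)) = Mul(I, Pow(32918, Rational(1, 2)))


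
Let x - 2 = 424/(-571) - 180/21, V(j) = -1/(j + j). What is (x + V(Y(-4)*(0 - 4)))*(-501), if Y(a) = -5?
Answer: 587851857/159880 ≈ 3676.8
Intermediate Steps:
V(j) = -1/(2*j)
x = -29234/3997 (x = 2 + (424/(-571) - 180/21) = 2 + (424*(-1/571) - 180*1/21) = 2 + (-424/571 - 60/7) = 2 - 37228/3997 = -29234/3997 ≈ -7.3140)
(x + V(Y(-4)*(0 - 4)))*(-501) = (-29234/3997 - (-1/(5*(0 - 4)))/2)*(-501) = (-29234/3997 - 1/(2*((-5*(-4)))))*(-501) = (-29234/3997 - ½/20)*(-501) = (-29234/3997 - ½*1/20)*(-501) = (-29234/3997 - 1/40)*(-501) = -1173357/159880*(-501) = 587851857/159880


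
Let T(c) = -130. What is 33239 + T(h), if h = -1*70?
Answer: 33109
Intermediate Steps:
h = -70
33239 + T(h) = 33239 - 130 = 33109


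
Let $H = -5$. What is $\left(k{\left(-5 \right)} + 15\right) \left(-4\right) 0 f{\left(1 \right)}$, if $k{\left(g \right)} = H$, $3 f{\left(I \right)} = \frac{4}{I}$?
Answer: $0$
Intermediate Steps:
$f{\left(I \right)} = \frac{4}{3 I}$ ($f{\left(I \right)} = \frac{4 \frac{1}{I}}{3} = \frac{4}{3 I}$)
$k{\left(g \right)} = -5$
$\left(k{\left(-5 \right)} + 15\right) \left(-4\right) 0 f{\left(1 \right)} = \left(-5 + 15\right) \left(-4\right) 0 \frac{4}{3 \cdot 1} = 10 \cdot 0 \cdot \frac{4}{3} \cdot 1 = 10 \cdot 0 \cdot \frac{4}{3} = 10 \cdot 0 = 0$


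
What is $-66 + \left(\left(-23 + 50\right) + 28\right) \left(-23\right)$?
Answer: $-1331$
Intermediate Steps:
$-66 + \left(\left(-23 + 50\right) + 28\right) \left(-23\right) = -66 + \left(27 + 28\right) \left(-23\right) = -66 + 55 \left(-23\right) = -66 - 1265 = -1331$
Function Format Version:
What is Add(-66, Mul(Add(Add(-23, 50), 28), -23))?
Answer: -1331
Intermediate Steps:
Add(-66, Mul(Add(Add(-23, 50), 28), -23)) = Add(-66, Mul(Add(27, 28), -23)) = Add(-66, Mul(55, -23)) = Add(-66, -1265) = -1331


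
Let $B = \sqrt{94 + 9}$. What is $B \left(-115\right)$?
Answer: $- 115 \sqrt{103} \approx -1167.1$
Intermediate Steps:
$B = \sqrt{103} \approx 10.149$
$B \left(-115\right) = \sqrt{103} \left(-115\right) = - 115 \sqrt{103}$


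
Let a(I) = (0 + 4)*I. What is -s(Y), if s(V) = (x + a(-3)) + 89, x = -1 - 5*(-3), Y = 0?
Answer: -91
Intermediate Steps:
x = 14 (x = -1 + 15 = 14)
a(I) = 4*I
s(V) = 91 (s(V) = (14 + 4*(-3)) + 89 = (14 - 12) + 89 = 2 + 89 = 91)
-s(Y) = -1*91 = -91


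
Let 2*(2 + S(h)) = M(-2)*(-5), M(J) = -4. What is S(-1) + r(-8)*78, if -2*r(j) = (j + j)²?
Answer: -9976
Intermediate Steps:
r(j) = -2*j² (r(j) = -(j + j)²/2 = -4*j²/2 = -2*j²)
S(h) = 8 (S(h) = -2 + (-4*(-5))/2 = -2 + (½)*20 = -2 + 10 = 8)
S(-1) + r(-8)*78 = 8 - 2*(-8)²*78 = 8 - 2*64*78 = 8 - 128*78 = 8 - 9984 = -9976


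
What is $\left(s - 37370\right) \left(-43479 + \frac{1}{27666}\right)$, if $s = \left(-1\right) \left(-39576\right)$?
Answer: $- \frac{1326787684339}{13833} \approx -9.5915 \cdot 10^{7}$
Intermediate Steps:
$s = 39576$
$\left(s - 37370\right) \left(-43479 + \frac{1}{27666}\right) = \left(39576 - 37370\right) \left(-43479 + \frac{1}{27666}\right) = 2206 \left(- \frac{1202890013}{27666}\right) = - \frac{1326787684339}{13833}$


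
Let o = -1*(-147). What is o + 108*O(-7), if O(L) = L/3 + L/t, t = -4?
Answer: 84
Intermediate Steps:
O(L) = L/12 (O(L) = L/3 + L/(-4) = L*(1/3) + L*(-1/4) = L/3 - L/4 = L/12)
o = 147
o + 108*O(-7) = 147 + 108*((1/12)*(-7)) = 147 + 108*(-7/12) = 147 - 63 = 84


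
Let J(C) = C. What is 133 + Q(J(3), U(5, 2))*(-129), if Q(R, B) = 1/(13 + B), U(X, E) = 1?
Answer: 1733/14 ≈ 123.79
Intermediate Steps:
133 + Q(J(3), U(5, 2))*(-129) = 133 - 129/(13 + 1) = 133 - 129/14 = 1733/14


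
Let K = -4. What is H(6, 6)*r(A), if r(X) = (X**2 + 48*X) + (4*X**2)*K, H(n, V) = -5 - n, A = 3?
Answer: -99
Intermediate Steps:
r(X) = -15*X**2 + 48*X (r(X) = (X**2 + 48*X) + (4*X**2)*(-4) = (X**2 + 48*X) - 16*X**2 = -15*X**2 + 48*X)
H(6, 6)*r(A) = (-5 - 1*6)*(3*3*(16 - 5*3)) = (-5 - 6)*(3*3*(16 - 15)) = -33*3 = -11*9 = -99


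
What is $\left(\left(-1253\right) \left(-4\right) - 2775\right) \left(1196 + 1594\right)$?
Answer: $6241230$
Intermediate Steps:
$\left(\left(-1253\right) \left(-4\right) - 2775\right) \left(1196 + 1594\right) = \left(5012 - 2775\right) 2790 = 2237 \cdot 2790 = 6241230$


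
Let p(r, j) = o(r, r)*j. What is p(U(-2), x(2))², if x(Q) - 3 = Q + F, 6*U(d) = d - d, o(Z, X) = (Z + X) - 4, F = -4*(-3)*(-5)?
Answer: 48400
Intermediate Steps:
F = -60 (F = 12*(-5) = -60)
o(Z, X) = -4 + X + Z (o(Z, X) = (X + Z) - 4 = -4 + X + Z)
U(d) = 0 (U(d) = (d - d)/6 = (⅙)*0 = 0)
x(Q) = -57 + Q (x(Q) = 3 + (Q - 60) = 3 + (-60 + Q) = -57 + Q)
p(r, j) = j*(-4 + 2*r) (p(r, j) = (-4 + r + r)*j = (-4 + 2*r)*j = j*(-4 + 2*r))
p(U(-2), x(2))² = (2*(-57 + 2)*(-2 + 0))² = (2*(-55)*(-2))² = 220² = 48400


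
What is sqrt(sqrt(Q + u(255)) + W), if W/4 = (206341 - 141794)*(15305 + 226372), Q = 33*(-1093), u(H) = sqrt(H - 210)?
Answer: sqrt(62398101276 + I*sqrt(3)*sqrt(12023 - sqrt(5))) ≈ 2.498e+5 + 0.e-4*I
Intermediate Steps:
u(H) = sqrt(-210 + H)
Q = -36069
W = 62398101276 (W = 4*((206341 - 141794)*(15305 + 226372)) = 4*(64547*241677) = 4*15599525319 = 62398101276)
sqrt(sqrt(Q + u(255)) + W) = sqrt(sqrt(-36069 + sqrt(-210 + 255)) + 62398101276) = sqrt(sqrt(-36069 + sqrt(45)) + 62398101276) = sqrt(sqrt(-36069 + 3*sqrt(5)) + 62398101276) = sqrt(62398101276 + sqrt(-36069 + 3*sqrt(5)))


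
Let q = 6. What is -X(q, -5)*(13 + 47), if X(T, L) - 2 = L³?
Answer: 7380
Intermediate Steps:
X(T, L) = 2 + L³
-X(q, -5)*(13 + 47) = -(2 + (-5)³)*(13 + 47) = -(2 - 125)*60 = -(-123)*60 = -1*(-7380) = 7380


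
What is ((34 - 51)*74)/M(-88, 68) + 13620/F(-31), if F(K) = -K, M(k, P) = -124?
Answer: 899/2 ≈ 449.50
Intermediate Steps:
((34 - 51)*74)/M(-88, 68) + 13620/F(-31) = ((34 - 51)*74)/(-124) + 13620/((-1*(-31))) = -17*74*(-1/124) + 13620/31 = -1258*(-1/124) + 13620*(1/31) = 629/62 + 13620/31 = 899/2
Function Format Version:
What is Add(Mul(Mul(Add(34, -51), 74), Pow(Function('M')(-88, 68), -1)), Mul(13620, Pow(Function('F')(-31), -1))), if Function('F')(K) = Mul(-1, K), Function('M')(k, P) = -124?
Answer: Rational(899, 2) ≈ 449.50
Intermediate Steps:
Add(Mul(Mul(Add(34, -51), 74), Pow(Function('M')(-88, 68), -1)), Mul(13620, Pow(Function('F')(-31), -1))) = Add(Mul(Mul(Add(34, -51), 74), Pow(-124, -1)), Mul(13620, Pow(Mul(-1, -31), -1))) = Add(Mul(Mul(-17, 74), Rational(-1, 124)), Mul(13620, Pow(31, -1))) = Add(Mul(-1258, Rational(-1, 124)), Mul(13620, Rational(1, 31))) = Add(Rational(629, 62), Rational(13620, 31)) = Rational(899, 2)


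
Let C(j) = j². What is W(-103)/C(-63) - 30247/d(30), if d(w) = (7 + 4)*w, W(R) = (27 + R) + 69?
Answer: -5716793/62370 ≈ -91.659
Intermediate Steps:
W(R) = 96 + R
d(w) = 11*w
W(-103)/C(-63) - 30247/d(30) = (96 - 103)/((-63)²) - 30247/(11*30) = -7/3969 - 30247/330 = -7*1/3969 - 30247*1/330 = -1/567 - 30247/330 = -5716793/62370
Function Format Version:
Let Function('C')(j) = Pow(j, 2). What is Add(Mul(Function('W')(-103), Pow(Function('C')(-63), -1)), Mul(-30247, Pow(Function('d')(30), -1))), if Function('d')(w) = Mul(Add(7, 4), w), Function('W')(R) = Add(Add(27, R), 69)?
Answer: Rational(-5716793, 62370) ≈ -91.659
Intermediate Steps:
Function('W')(R) = Add(96, R)
Function('d')(w) = Mul(11, w)
Add(Mul(Function('W')(-103), Pow(Function('C')(-63), -1)), Mul(-30247, Pow(Function('d')(30), -1))) = Add(Mul(Add(96, -103), Pow(Pow(-63, 2), -1)), Mul(-30247, Pow(Mul(11, 30), -1))) = Add(Mul(-7, Pow(3969, -1)), Mul(-30247, Pow(330, -1))) = Add(Mul(-7, Rational(1, 3969)), Mul(-30247, Rational(1, 330))) = Add(Rational(-1, 567), Rational(-30247, 330)) = Rational(-5716793, 62370)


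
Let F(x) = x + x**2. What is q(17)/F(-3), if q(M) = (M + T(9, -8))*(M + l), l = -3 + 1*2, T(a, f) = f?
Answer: 24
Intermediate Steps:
l = -1 (l = -3 + 2 = -1)
q(M) = (-1 + M)*(-8 + M) (q(M) = (M - 8)*(M - 1) = (-8 + M)*(-1 + M) = (-1 + M)*(-8 + M))
q(17)/F(-3) = (8 + 17**2 - 9*17)/((-3*(1 - 3))) = (8 + 289 - 153)/((-3*(-2))) = 144/6 = 144*(1/6) = 24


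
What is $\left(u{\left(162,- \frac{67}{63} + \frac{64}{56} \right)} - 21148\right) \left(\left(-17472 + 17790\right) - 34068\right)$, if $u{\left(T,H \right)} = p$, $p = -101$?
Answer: $717153750$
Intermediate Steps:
$u{\left(T,H \right)} = -101$
$\left(u{\left(162,- \frac{67}{63} + \frac{64}{56} \right)} - 21148\right) \left(\left(-17472 + 17790\right) - 34068\right) = \left(-101 - 21148\right) \left(\left(-17472 + 17790\right) - 34068\right) = - 21249 \left(318 - 34068\right) = \left(-21249\right) \left(-33750\right) = 717153750$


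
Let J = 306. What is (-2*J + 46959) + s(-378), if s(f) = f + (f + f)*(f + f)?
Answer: 617505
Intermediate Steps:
s(f) = f + 4*f² (s(f) = f + (2*f)*(2*f) = f + 4*f²)
(-2*J + 46959) + s(-378) = (-2*306 + 46959) - 378*(1 + 4*(-378)) = (-612 + 46959) - 378*(1 - 1512) = 46347 - 378*(-1511) = 46347 + 571158 = 617505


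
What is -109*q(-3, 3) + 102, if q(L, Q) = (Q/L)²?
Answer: -7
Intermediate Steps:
q(L, Q) = Q²/L²
-109*q(-3, 3) + 102 = -109*3²/(-3)² + 102 = -109*9/9 + 102 = -109*1 + 102 = -109 + 102 = -7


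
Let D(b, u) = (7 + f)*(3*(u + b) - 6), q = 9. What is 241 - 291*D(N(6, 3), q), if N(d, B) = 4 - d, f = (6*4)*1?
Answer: -135074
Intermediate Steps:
f = 24 (f = 24*1 = 24)
D(b, u) = -186 + 93*b + 93*u (D(b, u) = (7 + 24)*(3*(u + b) - 6) = 31*(3*(b + u) - 6) = 31*((3*b + 3*u) - 6) = 31*(-6 + 3*b + 3*u) = -186 + 93*b + 93*u)
241 - 291*D(N(6, 3), q) = 241 - 291*(-186 + 93*(4 - 1*6) + 93*9) = 241 - 291*(-186 + 93*(4 - 6) + 837) = 241 - 291*(-186 + 93*(-2) + 837) = 241 - 291*(-186 - 186 + 837) = 241 - 291*465 = 241 - 135315 = -135074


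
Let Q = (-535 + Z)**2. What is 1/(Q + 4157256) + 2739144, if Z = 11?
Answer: 12139426031809/4431832 ≈ 2.7391e+6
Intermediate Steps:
Q = 274576 (Q = (-535 + 11)**2 = (-524)**2 = 274576)
1/(Q + 4157256) + 2739144 = 1/(274576 + 4157256) + 2739144 = 1/4431832 + 2739144 = 12139426031809/4431832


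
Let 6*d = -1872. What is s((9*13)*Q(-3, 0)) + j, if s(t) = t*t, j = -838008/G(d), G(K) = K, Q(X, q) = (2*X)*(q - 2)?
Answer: 25660725/13 ≈ 1.9739e+6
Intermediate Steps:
d = -312 (d = (⅙)*(-1872) = -312)
Q(X, q) = 2*X*(-2 + q) (Q(X, q) = (2*X)*(-2 + q) = 2*X*(-2 + q))
j = 34917/13 (j = -838008/(-312) = -838008*(-1/312) = 34917/13 ≈ 2685.9)
s(t) = t²
s((9*13)*Q(-3, 0)) + j = ((9*13)*(2*(-3)*(-2 + 0)))² + 34917/13 = (117*(2*(-3)*(-2)))² + 34917/13 = (117*12)² + 34917/13 = 1404² + 34917/13 = 1971216 + 34917/13 = 25660725/13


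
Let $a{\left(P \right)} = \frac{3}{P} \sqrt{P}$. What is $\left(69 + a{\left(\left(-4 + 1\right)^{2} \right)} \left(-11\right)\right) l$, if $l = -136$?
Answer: $-7888$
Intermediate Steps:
$a{\left(P \right)} = \frac{3}{\sqrt{P}}$
$\left(69 + a{\left(\left(-4 + 1\right)^{2} \right)} \left(-11\right)\right) l = \left(69 + \frac{3}{3} \left(-11\right)\right) \left(-136\right) = \left(69 + 3 \cdot \frac{1}{3} \left(-11\right)\right) \left(-136\right) = \left(69 + 1 \left(-11\right)\right) \left(-136\right) = \left(69 - 11\right) \left(-136\right) = 58 \left(-136\right) = -7888$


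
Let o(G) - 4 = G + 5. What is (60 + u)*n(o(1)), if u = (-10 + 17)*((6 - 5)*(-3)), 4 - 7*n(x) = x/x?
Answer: 117/7 ≈ 16.714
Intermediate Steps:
o(G) = 9 + G (o(G) = 4 + (G + 5) = 4 + (5 + G) = 9 + G)
n(x) = 3/7 (n(x) = 4/7 - x/(7*x) = 4/7 - 1/7*1 = 4/7 - 1/7 = 3/7)
u = -21 (u = 7*(1*(-3)) = 7*(-3) = -21)
(60 + u)*n(o(1)) = (60 - 21)*(3/7) = 39*(3/7) = 117/7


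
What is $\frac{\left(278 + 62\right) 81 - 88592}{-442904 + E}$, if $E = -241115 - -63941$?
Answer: $\frac{30526}{310039} \approx 0.098459$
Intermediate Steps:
$E = -177174$ ($E = -241115 + 63941 = -177174$)
$\frac{\left(278 + 62\right) 81 - 88592}{-442904 + E} = \frac{\left(278 + 62\right) 81 - 88592}{-442904 - 177174} = \frac{340 \cdot 81 - 88592}{-620078} = \left(27540 - 88592\right) \left(- \frac{1}{620078}\right) = \left(-61052\right) \left(- \frac{1}{620078}\right) = \frac{30526}{310039}$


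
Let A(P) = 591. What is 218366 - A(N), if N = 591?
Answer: 217775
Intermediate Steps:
218366 - A(N) = 218366 - 1*591 = 218366 - 591 = 217775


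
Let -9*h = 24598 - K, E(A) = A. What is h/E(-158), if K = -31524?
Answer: 28061/711 ≈ 39.467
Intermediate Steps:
h = -56122/9 (h = -(24598 - 1*(-31524))/9 = -(24598 + 31524)/9 = -⅑*56122 = -56122/9 ≈ -6235.8)
h/E(-158) = -56122/9/(-158) = -56122/9*(-1/158) = 28061/711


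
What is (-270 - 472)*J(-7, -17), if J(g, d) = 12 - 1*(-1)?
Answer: -9646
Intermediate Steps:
J(g, d) = 13 (J(g, d) = 12 + 1 = 13)
(-270 - 472)*J(-7, -17) = (-270 - 472)*13 = -742*13 = -9646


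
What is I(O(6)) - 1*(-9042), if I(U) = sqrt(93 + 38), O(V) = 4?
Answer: 9042 + sqrt(131) ≈ 9053.4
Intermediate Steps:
I(U) = sqrt(131)
I(O(6)) - 1*(-9042) = sqrt(131) - 1*(-9042) = sqrt(131) + 9042 = 9042 + sqrt(131)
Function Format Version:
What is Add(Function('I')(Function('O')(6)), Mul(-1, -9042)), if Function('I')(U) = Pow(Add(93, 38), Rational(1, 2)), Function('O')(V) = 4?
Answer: Add(9042, Pow(131, Rational(1, 2))) ≈ 9053.4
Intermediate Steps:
Function('I')(U) = Pow(131, Rational(1, 2))
Add(Function('I')(Function('O')(6)), Mul(-1, -9042)) = Add(Pow(131, Rational(1, 2)), Mul(-1, -9042)) = Add(Pow(131, Rational(1, 2)), 9042) = Add(9042, Pow(131, Rational(1, 2)))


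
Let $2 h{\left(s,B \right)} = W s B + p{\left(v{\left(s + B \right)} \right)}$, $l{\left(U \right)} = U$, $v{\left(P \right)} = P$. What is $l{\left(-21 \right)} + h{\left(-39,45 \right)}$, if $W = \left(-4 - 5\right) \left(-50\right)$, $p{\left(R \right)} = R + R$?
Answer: $-394890$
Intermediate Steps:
$p{\left(R \right)} = 2 R$
$W = 450$ ($W = \left(-9\right) \left(-50\right) = 450$)
$h{\left(s,B \right)} = B + s + 225 B s$ ($h{\left(s,B \right)} = \frac{450 s B + 2 \left(s + B\right)}{2} = \frac{450 B s + 2 \left(B + s\right)}{2} = \frac{450 B s + \left(2 B + 2 s\right)}{2} = \frac{2 B + 2 s + 450 B s}{2} = B + s + 225 B s$)
$l{\left(-21 \right)} + h{\left(-39,45 \right)} = -21 + \left(45 - 39 + 225 \cdot 45 \left(-39\right)\right) = -21 - 394869 = -394890$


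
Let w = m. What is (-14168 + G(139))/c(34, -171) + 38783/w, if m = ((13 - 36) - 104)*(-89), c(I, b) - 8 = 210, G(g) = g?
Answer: -150115093/2464054 ≈ -60.922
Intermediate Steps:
c(I, b) = 218 (c(I, b) = 8 + 210 = 218)
m = 11303 (m = (-23 - 104)*(-89) = -127*(-89) = 11303)
w = 11303
(-14168 + G(139))/c(34, -171) + 38783/w = (-14168 + 139)/218 + 38783/11303 = -14029*1/218 + 38783*(1/11303) = -14029/218 + 38783/11303 = -150115093/2464054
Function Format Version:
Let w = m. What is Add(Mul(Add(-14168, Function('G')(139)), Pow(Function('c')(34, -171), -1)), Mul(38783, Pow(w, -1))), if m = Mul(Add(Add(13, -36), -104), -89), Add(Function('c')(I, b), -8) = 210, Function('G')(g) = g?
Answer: Rational(-150115093, 2464054) ≈ -60.922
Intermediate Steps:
Function('c')(I, b) = 218 (Function('c')(I, b) = Add(8, 210) = 218)
m = 11303 (m = Mul(Add(-23, -104), -89) = Mul(-127, -89) = 11303)
w = 11303
Add(Mul(Add(-14168, Function('G')(139)), Pow(Function('c')(34, -171), -1)), Mul(38783, Pow(w, -1))) = Add(Mul(Add(-14168, 139), Pow(218, -1)), Mul(38783, Pow(11303, -1))) = Add(Mul(-14029, Rational(1, 218)), Mul(38783, Rational(1, 11303))) = Add(Rational(-14029, 218), Rational(38783, 11303)) = Rational(-150115093, 2464054)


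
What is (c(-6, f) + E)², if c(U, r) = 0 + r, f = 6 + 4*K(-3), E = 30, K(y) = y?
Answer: 576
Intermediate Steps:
f = -6 (f = 6 + 4*(-3) = 6 - 12 = -6)
c(U, r) = r
(c(-6, f) + E)² = (-6 + 30)² = 24² = 576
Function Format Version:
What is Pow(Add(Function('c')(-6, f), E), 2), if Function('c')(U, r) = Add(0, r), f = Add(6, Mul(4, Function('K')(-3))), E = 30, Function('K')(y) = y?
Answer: 576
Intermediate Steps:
f = -6 (f = Add(6, Mul(4, -3)) = Add(6, -12) = -6)
Function('c')(U, r) = r
Pow(Add(Function('c')(-6, f), E), 2) = Pow(Add(-6, 30), 2) = Pow(24, 2) = 576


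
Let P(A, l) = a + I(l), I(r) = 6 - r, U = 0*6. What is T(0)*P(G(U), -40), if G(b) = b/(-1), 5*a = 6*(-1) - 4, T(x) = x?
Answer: 0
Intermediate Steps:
U = 0
a = -2 (a = (6*(-1) - 4)/5 = (-6 - 4)/5 = (⅕)*(-10) = -2)
G(b) = -b (G(b) = b*(-1) = -b)
P(A, l) = 4 - l (P(A, l) = -2 + (6 - l) = 4 - l)
T(0)*P(G(U), -40) = 0*(4 - 1*(-40)) = 0*(4 + 40) = 0*44 = 0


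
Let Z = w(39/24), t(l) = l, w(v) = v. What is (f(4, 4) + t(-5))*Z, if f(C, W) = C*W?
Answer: 143/8 ≈ 17.875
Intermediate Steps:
Z = 13/8 (Z = 39/24 = 39*(1/24) = 13/8 ≈ 1.6250)
(f(4, 4) + t(-5))*Z = (4*4 - 5)*(13/8) = (16 - 5)*(13/8) = 11*(13/8) = 143/8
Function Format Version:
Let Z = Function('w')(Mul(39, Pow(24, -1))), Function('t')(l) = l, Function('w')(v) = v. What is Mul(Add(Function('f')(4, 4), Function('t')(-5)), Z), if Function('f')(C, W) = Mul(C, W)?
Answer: Rational(143, 8) ≈ 17.875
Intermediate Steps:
Z = Rational(13, 8) (Z = Mul(39, Pow(24, -1)) = Mul(39, Rational(1, 24)) = Rational(13, 8) ≈ 1.6250)
Mul(Add(Function('f')(4, 4), Function('t')(-5)), Z) = Mul(Add(Mul(4, 4), -5), Rational(13, 8)) = Mul(Add(16, -5), Rational(13, 8)) = Mul(11, Rational(13, 8)) = Rational(143, 8)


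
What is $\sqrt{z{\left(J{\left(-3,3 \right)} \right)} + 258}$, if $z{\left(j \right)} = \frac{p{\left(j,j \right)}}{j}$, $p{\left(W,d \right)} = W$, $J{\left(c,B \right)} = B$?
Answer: $\sqrt{259} \approx 16.093$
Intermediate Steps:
$z{\left(j \right)} = 1$ ($z{\left(j \right)} = \frac{j}{j} = 1$)
$\sqrt{z{\left(J{\left(-3,3 \right)} \right)} + 258} = \sqrt{1 + 258} = \sqrt{259}$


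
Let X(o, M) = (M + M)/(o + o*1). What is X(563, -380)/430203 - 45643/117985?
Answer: -11054975197127/28576473037665 ≈ -0.38686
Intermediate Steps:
X(o, M) = M/o (X(o, M) = (2*M)/(o + o) = (2*M)/((2*o)) = (2*M)*(1/(2*o)) = M/o)
X(563, -380)/430203 - 45643/117985 = -380/563/430203 - 45643/117985 = -380*1/563*(1/430203) - 45643*1/117985 = -380/563*1/430203 - 45643/117985 = -380/242204289 - 45643/117985 = -11054975197127/28576473037665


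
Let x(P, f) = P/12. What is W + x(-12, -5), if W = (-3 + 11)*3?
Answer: 23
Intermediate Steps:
x(P, f) = P/12 (x(P, f) = P*(1/12) = P/12)
W = 24 (W = 8*3 = 24)
W + x(-12, -5) = 24 + (1/12)*(-12) = 24 - 1 = 23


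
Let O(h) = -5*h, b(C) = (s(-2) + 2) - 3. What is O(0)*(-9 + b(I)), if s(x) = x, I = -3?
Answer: 0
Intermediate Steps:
b(C) = -3 (b(C) = (-2 + 2) - 3 = 0 - 3 = -3)
O(0)*(-9 + b(I)) = (-5*0)*(-9 - 3) = 0*(-12) = 0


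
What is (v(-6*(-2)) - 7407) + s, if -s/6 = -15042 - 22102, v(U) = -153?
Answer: 215304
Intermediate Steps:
s = 222864 (s = -6*(-15042 - 22102) = -6*(-37144) = 222864)
(v(-6*(-2)) - 7407) + s = (-153 - 7407) + 222864 = -7560 + 222864 = 215304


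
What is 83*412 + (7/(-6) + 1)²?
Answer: 1231057/36 ≈ 34196.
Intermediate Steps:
83*412 + (7/(-6) + 1)² = 34196 + (7*(-⅙) + 1)² = 34196 + (-7/6 + 1)² = 34196 + (-⅙)² = 34196 + 1/36 = 1231057/36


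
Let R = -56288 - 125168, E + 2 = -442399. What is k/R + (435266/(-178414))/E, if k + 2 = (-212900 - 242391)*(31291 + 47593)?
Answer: 708700972405451238185/3580604654283096 ≈ 1.9793e+5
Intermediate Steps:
E = -442401 (E = -2 - 442399 = -442401)
k = -35915175246 (k = -2 + (-212900 - 242391)*(31291 + 47593) = -2 - 455291*78884 = -2 - 35915175244 = -35915175246)
R = -181456
k/R + (435266/(-178414))/E = -35915175246/(-181456) + (435266/(-178414))/(-442401) = -35915175246*(-1/181456) + (435266*(-1/178414))*(-1/442401) = 17957587623/90728 - 217633/89207*(-1/442401) = 17957587623/90728 + 217633/39465266007 = 708700972405451238185/3580604654283096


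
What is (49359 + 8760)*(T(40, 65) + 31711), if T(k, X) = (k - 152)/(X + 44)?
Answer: 200881756053/109 ≈ 1.8430e+9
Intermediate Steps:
T(k, X) = (-152 + k)/(44 + X)
(49359 + 8760)*(T(40, 65) + 31711) = (49359 + 8760)*((-152 + 40)/(44 + 65) + 31711) = 58119*(-112/109 + 31711) = 58119*(3456387/109) = 200881756053/109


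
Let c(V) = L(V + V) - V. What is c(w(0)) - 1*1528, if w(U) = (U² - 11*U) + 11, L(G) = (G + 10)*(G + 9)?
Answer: -547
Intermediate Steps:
L(G) = (9 + G)*(10 + G) (L(G) = (10 + G)*(9 + G) = (9 + G)*(10 + G))
w(U) = 11 + U² - 11*U
c(V) = 90 + 4*V² + 37*V (c(V) = (90 + (V + V)² + 19*(V + V)) - V = (90 + (2*V)² + 19*(2*V)) - V = (90 + 4*V² + 38*V) - V = 90 + 4*V² + 37*V)
c(w(0)) - 1*1528 = (90 + 4*(11 + 0² - 11*0)² + 37*(11 + 0² - 11*0)) - 1*1528 = (90 + 4*(11 + 0 + 0)² + 37*(11 + 0 + 0)) - 1528 = (90 + 4*11² + 37*11) - 1528 = (90 + 4*121 + 407) - 1528 = (90 + 484 + 407) - 1528 = 981 - 1528 = -547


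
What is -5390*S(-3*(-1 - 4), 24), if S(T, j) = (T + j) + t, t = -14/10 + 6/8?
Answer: -413413/2 ≈ -2.0671e+5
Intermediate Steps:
t = -13/20 (t = -14*⅒ + 6*(⅛) = -7/5 + ¾ = -13/20 ≈ -0.65000)
S(T, j) = -13/20 + T + j (S(T, j) = (T + j) - 13/20 = -13/20 + T + j)
-5390*S(-3*(-1 - 4), 24) = -5390*(-13/20 - 3*(-1 - 4) + 24) = -5390*(-13/20 - 3*(-5) + 24) = -5390*(-13/20 + 15 + 24) = -5390*767/20 = -413413/2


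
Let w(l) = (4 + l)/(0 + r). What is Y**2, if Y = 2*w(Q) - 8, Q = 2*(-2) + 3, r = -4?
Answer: 361/4 ≈ 90.250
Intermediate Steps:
Q = -1 (Q = -4 + 3 = -1)
w(l) = -1 - l/4 (w(l) = (4 + l)/(0 - 4) = (4 + l)/(-4) = (4 + l)*(-1/4) = -1 - l/4)
Y = -19/2 (Y = 2*(-1 - 1/4*(-1)) - 8 = 2*(-1 + 1/4) - 8 = 2*(-3/4) - 8 = -3/2 - 8 = -19/2 ≈ -9.5000)
Y**2 = (-19/2)**2 = 361/4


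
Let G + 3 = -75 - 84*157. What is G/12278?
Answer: -6633/6139 ≈ -1.0805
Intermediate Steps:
G = -13266 (G = -3 + (-75 - 84*157) = -3 + (-75 - 13188) = -3 - 13263 = -13266)
G/12278 = -13266/12278 = -13266*1/12278 = -6633/6139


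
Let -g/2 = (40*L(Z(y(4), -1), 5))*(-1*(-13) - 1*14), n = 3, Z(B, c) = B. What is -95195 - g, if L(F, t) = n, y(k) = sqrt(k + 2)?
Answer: -95435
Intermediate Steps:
y(k) = sqrt(2 + k)
L(F, t) = 3
g = 240 (g = -2*40*3*(-1*(-13) - 1*14) = -240*(13 - 14) = -240*(-1) = -2*(-120) = 240)
-95195 - g = -95195 - 1*240 = -95195 - 240 = -95435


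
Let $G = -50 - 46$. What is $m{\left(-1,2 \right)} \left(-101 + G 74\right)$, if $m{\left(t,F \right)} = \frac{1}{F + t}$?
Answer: $-7205$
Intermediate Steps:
$G = -96$
$m{\left(-1,2 \right)} \left(-101 + G 74\right) = \frac{-101 - 7104}{2 - 1} = \frac{-101 - 7104}{1} = 1 \left(-7205\right) = -7205$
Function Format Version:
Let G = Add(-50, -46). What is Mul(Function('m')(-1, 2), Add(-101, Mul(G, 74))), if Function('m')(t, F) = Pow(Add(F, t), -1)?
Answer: -7205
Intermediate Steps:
G = -96
Mul(Function('m')(-1, 2), Add(-101, Mul(G, 74))) = Mul(Pow(Add(2, -1), -1), Add(-101, Mul(-96, 74))) = Mul(Pow(1, -1), Add(-101, -7104)) = Mul(1, -7205) = -7205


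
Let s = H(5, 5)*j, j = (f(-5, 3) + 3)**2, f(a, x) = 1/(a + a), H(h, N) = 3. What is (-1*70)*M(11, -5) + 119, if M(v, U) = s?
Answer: -16471/10 ≈ -1647.1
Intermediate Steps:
f(a, x) = 1/(2*a)
j = 841/100 (j = ((1/2)/(-5) + 3)**2 = ((1/2)*(-1/5) + 3)**2 = (-1/10 + 3)**2 = (29/10)**2 = 841/100 ≈ 8.4100)
s = 2523/100 (s = 3*(841/100) = 2523/100 ≈ 25.230)
M(v, U) = 2523/100
(-1*70)*M(11, -5) + 119 = -1*70*(2523/100) + 119 = -70*2523/100 + 119 = -17661/10 + 119 = -16471/10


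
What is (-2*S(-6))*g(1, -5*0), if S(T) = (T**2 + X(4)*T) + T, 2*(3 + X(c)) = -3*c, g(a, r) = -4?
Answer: 672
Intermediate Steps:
X(c) = -3 - 3*c/2 (X(c) = -3 + (-3*c)/2 = -3 - 3*c/2)
S(T) = T**2 - 8*T (S(T) = (T**2 + (-3 - 3/2*4)*T) + T = (T**2 + (-3 - 6)*T) + T = (T**2 - 9*T) + T = T**2 - 8*T)
(-2*S(-6))*g(1, -5*0) = -(-12)*(-8 - 6)*(-4) = -(-12)*(-14)*(-4) = -2*84*(-4) = -168*(-4) = 672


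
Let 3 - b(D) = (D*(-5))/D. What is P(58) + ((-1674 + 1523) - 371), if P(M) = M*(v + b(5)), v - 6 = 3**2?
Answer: 812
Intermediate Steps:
v = 15 (v = 6 + 3**2 = 6 + 9 = 15)
b(D) = 8 (b(D) = 3 - D*(-5)/D = 3 - (-5*D)/D = 3 - 1*(-5) = 3 + 5 = 8)
P(M) = 23*M (P(M) = M*(15 + 8) = M*23 = 23*M)
P(58) + ((-1674 + 1523) - 371) = 23*58 + ((-1674 + 1523) - 371) = 1334 + (-151 - 371) = 1334 - 522 = 812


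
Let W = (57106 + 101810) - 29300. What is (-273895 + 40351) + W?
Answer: -103928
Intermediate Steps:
W = 129616 (W = 158916 - 29300 = 129616)
(-273895 + 40351) + W = (-273895 + 40351) + 129616 = -233544 + 129616 = -103928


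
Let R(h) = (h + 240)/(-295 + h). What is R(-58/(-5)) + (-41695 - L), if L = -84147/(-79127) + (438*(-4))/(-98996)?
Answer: -115706216375159972/2774931112291 ≈ -41697.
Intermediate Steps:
L = 2117211729/1958314123 (L = -84147*(-1/79127) - 1752*(-1/98996) = 84147/79127 + 438/24749 = 2117211729/1958314123 ≈ 1.0811)
R(h) = (240 + h)/(-295 + h)
R(-58/(-5)) + (-41695 - L) = (240 - 58/(-5))/(-295 - 58/(-5)) + (-41695 - 1*2117211729/1958314123) = (240 - 58*(-1)/5)/(-295 - 58*(-1)/5) + (-41695 - 2117211729/1958314123) = (240 - 29*(-⅖))/(-295 - 29*(-⅖)) - 81654024570214/1958314123 = (240 + 58/5)/(-295 + 58/5) - 81654024570214/1958314123 = (1258/5)/(-1417/5) - 81654024570214/1958314123 = -5/1417*1258/5 - 81654024570214/1958314123 = -1258/1417 - 81654024570214/1958314123 = -115706216375159972/2774931112291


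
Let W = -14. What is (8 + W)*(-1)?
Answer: 6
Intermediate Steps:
(8 + W)*(-1) = (8 - 14)*(-1) = -6*(-1) = 6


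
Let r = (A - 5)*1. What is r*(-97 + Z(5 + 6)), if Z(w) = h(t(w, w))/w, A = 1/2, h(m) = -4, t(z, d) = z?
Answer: 9639/22 ≈ 438.14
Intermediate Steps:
A = ½ ≈ 0.50000
Z(w) = -4/w
r = -9/2 (r = (½ - 5)*1 = -9/2*1 = -9/2 ≈ -4.5000)
r*(-97 + Z(5 + 6)) = -9*(-97 - 4/(5 + 6))/2 = -9*(-97 - 4/11)/2 = -9/2*(-1071/11) = 9639/22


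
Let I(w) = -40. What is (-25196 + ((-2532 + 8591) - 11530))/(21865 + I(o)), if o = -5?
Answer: -30667/21825 ≈ -1.4051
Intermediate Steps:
(-25196 + ((-2532 + 8591) - 11530))/(21865 + I(o)) = (-25196 + ((-2532 + 8591) - 11530))/(21865 - 40) = (-25196 + (6059 - 11530))/21825 = (-25196 - 5471)*(1/21825) = -30667*1/21825 = -30667/21825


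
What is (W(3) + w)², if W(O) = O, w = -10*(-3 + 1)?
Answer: 529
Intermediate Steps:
w = 20 (w = -10*(-2) = 20)
(W(3) + w)² = (3 + 20)² = 23² = 529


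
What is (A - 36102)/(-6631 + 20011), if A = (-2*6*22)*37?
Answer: -1529/446 ≈ -3.4282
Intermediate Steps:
A = -9768 (A = -12*22*37 = -264*37 = -9768)
(A - 36102)/(-6631 + 20011) = (-9768 - 36102)/(-6631 + 20011) = -45870/13380 = -45870*1/13380 = -1529/446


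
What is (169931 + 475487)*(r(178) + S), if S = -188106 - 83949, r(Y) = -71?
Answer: -175635018668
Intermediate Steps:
S = -272055
(169931 + 475487)*(r(178) + S) = (169931 + 475487)*(-71 - 272055) = 645418*(-272126) = -175635018668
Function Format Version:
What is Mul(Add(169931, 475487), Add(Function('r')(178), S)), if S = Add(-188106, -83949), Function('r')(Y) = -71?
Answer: -175635018668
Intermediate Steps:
S = -272055
Mul(Add(169931, 475487), Add(Function('r')(178), S)) = Mul(Add(169931, 475487), Add(-71, -272055)) = Mul(645418, -272126) = -175635018668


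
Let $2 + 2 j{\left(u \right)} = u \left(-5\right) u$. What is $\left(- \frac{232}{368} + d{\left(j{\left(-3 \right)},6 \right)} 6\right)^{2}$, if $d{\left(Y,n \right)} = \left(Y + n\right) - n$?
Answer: $\frac{42445225}{2116} \approx 20059.0$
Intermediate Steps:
$j{\left(u \right)} = -1 - \frac{5 u^{2}}{2}$ ($j{\left(u \right)} = -1 + \frac{u \left(-5\right) u}{2} = -1 + \frac{- 5 u u}{2} = -1 + \frac{\left(-5\right) u^{2}}{2} = -1 - \frac{5 u^{2}}{2}$)
$d{\left(Y,n \right)} = Y$
$\left(- \frac{232}{368} + d{\left(j{\left(-3 \right)},6 \right)} 6\right)^{2} = \left(- \frac{232}{368} + \left(-1 - \frac{5 \left(-3\right)^{2}}{2}\right) 6\right)^{2} = \left(\left(-232\right) \frac{1}{368} + \left(-1 - \frac{45}{2}\right) 6\right)^{2} = \left(- \frac{29}{46} + \left(-1 - \frac{45}{2}\right) 6\right)^{2} = \left(- \frac{29}{46} - 141\right)^{2} = \left(- \frac{6515}{46}\right)^{2} = \frac{42445225}{2116}$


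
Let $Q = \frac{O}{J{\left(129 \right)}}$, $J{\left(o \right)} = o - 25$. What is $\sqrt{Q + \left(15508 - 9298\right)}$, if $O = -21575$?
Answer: $\frac{\sqrt{16230890}}{52} \approx 77.476$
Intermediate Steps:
$J{\left(o \right)} = -25 + o$
$Q = - \frac{21575}{104}$ ($Q = - \frac{21575}{-25 + 129} = - \frac{21575}{104} \approx -207.45$)
$\sqrt{Q + \left(15508 - 9298\right)} = \sqrt{- \frac{21575}{104} + \left(15508 - 9298\right)} = \sqrt{- \frac{21575}{104} + 6210} = \sqrt{\frac{624265}{104}} = \frac{\sqrt{16230890}}{52}$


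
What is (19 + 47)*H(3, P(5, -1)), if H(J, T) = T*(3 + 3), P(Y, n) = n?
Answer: -396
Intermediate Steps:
H(J, T) = 6*T (H(J, T) = T*6 = 6*T)
(19 + 47)*H(3, P(5, -1)) = (19 + 47)*(6*(-1)) = 66*(-6) = -396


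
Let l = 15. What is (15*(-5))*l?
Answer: -1125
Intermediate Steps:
(15*(-5))*l = (15*(-5))*15 = -75*15 = -1125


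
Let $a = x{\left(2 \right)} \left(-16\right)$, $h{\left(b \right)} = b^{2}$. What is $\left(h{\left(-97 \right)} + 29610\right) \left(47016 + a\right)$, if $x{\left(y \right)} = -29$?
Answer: $1852622120$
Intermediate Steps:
$a = 464$ ($a = \left(-29\right) \left(-16\right) = 464$)
$\left(h{\left(-97 \right)} + 29610\right) \left(47016 + a\right) = \left(\left(-97\right)^{2} + 29610\right) \left(47016 + 464\right) = \left(9409 + 29610\right) 47480 = 39019 \cdot 47480 = 1852622120$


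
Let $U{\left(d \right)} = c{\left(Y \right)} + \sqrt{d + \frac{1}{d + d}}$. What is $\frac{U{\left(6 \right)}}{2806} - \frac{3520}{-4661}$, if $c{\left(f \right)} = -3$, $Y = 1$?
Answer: $\frac{9863137}{13078766} + \frac{\sqrt{219}}{16836} \approx 0.75501$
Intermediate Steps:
$U{\left(d \right)} = -3 + \sqrt{d + \frac{1}{2 d}}$ ($U{\left(d \right)} = -3 + \sqrt{d + \frac{1}{d + d}} = -3 + \sqrt{d + \frac{1}{2 d}}$)
$\frac{U{\left(6 \right)}}{2806} - \frac{3520}{-4661} = \frac{-3 + \frac{\sqrt{\frac{2}{6} + 4 \cdot 6}}{2}}{2806} - \frac{3520}{-4661} = \left(-3 + \frac{\sqrt{2 \cdot \frac{1}{6} + 24}}{2}\right) \frac{1}{2806} - - \frac{3520}{4661} = \left(-3 + \frac{\sqrt{\frac{1}{3} + 24}}{2}\right) \frac{1}{2806} + \frac{3520}{4661} = \left(-3 + \frac{\sqrt{\frac{73}{3}}}{2}\right) \frac{1}{2806} + \frac{3520}{4661} = \left(-3 + \frac{\frac{1}{3} \sqrt{219}}{2}\right) \frac{1}{2806} + \frac{3520}{4661} = \left(-3 + \frac{\sqrt{219}}{6}\right) \frac{1}{2806} + \frac{3520}{4661} = \left(- \frac{3}{2806} + \frac{\sqrt{219}}{16836}\right) + \frac{3520}{4661} = \frac{9863137}{13078766} + \frac{\sqrt{219}}{16836}$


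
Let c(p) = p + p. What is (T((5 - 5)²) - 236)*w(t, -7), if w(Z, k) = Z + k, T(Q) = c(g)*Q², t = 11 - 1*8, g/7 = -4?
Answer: 944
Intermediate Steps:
g = -28 (g = 7*(-4) = -28)
t = 3 (t = 11 - 8 = 3)
c(p) = 2*p
T(Q) = -56*Q² (T(Q) = (2*(-28))*Q² = -56*Q²)
(T((5 - 5)²) - 236)*w(t, -7) = (-56*(5 - 5)⁴ - 236)*(3 - 7) = (-56*(0²)² - 236)*(-4) = (-56*0² - 236)*(-4) = (-56*0 - 236)*(-4) = (0 - 236)*(-4) = -236*(-4) = 944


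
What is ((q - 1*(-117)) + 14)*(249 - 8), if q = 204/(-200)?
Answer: 1566259/50 ≈ 31325.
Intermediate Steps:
q = -51/50 (q = 204*(-1/200) = -51/50 ≈ -1.0200)
((q - 1*(-117)) + 14)*(249 - 8) = ((-51/50 - 1*(-117)) + 14)*(249 - 8) = ((-51/50 + 117) + 14)*241 = (5799/50 + 14)*241 = (6499/50)*241 = 1566259/50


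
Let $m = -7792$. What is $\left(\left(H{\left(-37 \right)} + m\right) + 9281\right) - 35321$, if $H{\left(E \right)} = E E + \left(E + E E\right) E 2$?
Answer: $-131031$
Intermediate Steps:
$H{\left(E \right)} = E^{2} + 2 E \left(E + E^{2}\right)$ ($H{\left(E \right)} = E^{2} + \left(E + E^{2}\right) 2 E = E^{2} + 2 E \left(E + E^{2}\right)$)
$\left(\left(H{\left(-37 \right)} + m\right) + 9281\right) - 35321 = \left(\left(\left(-37\right)^{2} \left(3 + 2 \left(-37\right)\right) - 7792\right) + 9281\right) - 35321 = \left(\left(1369 \left(3 - 74\right) - 7792\right) + 9281\right) - 35321 = \left(\left(1369 \left(-71\right) - 7792\right) + 9281\right) - 35321 = \left(\left(-97199 - 7792\right) + 9281\right) - 35321 = \left(-104991 + 9281\right) - 35321 = -95710 - 35321 = -131031$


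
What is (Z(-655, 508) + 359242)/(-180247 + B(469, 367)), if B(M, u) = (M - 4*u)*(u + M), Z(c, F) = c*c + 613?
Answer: -788880/1015411 ≈ -0.77691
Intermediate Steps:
Z(c, F) = 613 + c² (Z(c, F) = c² + 613 = 613 + c²)
B(M, u) = (M + u)*(M - 4*u) (B(M, u) = (M - 4*u)*(M + u) = (M + u)*(M - 4*u))
(Z(-655, 508) + 359242)/(-180247 + B(469, 367)) = ((613 + (-655)²) + 359242)/(-180247 + (469² - 4*367² - 3*469*367)) = ((613 + 429025) + 359242)/(-180247 + (219961 - 4*134689 - 516369)) = (429638 + 359242)/(-180247 + (219961 - 538756 - 516369)) = 788880/(-180247 - 835164) = 788880/(-1015411) = 788880*(-1/1015411) = -788880/1015411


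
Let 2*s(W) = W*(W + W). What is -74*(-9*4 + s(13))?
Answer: -9842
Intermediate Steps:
s(W) = W**2 (s(W) = (W*(W + W))/2 = (W*(2*W))/2 = (2*W**2)/2 = W**2)
-74*(-9*4 + s(13)) = -74*(-9*4 + 13**2) = -74*(-36 + 169) = -74*133 = -9842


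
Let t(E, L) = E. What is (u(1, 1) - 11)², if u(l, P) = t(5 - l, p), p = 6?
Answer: 49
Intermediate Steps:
u(l, P) = 5 - l
(u(1, 1) - 11)² = ((5 - 1*1) - 11)² = ((5 - 1) - 11)² = (4 - 11)² = (-7)² = 49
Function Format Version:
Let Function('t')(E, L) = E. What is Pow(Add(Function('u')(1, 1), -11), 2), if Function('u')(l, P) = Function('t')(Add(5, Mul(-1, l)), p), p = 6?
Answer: 49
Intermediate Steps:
Function('u')(l, P) = Add(5, Mul(-1, l))
Pow(Add(Function('u')(1, 1), -11), 2) = Pow(Add(Add(5, Mul(-1, 1)), -11), 2) = Pow(Add(Add(5, -1), -11), 2) = Pow(Add(4, -11), 2) = Pow(-7, 2) = 49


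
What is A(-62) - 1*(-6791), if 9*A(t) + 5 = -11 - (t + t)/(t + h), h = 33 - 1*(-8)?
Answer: 1283039/189 ≈ 6788.6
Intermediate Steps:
h = 41 (h = 33 + 8 = 41)
A(t) = -16/9 - 2*t/(9*(41 + t)) (A(t) = -5/9 + (-11 - (t + t)/(t + 41))/9 = -5/9 + (-11 - 2*t/(41 + t))/9 = -5/9 + (-11/9 - 2*t/(9*(41 + t))) = -16/9 - 2*t/(9*(41 + t)))
A(-62) - 1*(-6791) = 2*(-328 - 9*(-62))/(9*(41 - 62)) - 1*(-6791) = (2/9)*(-328 + 558)/(-21) + 6791 = (2/9)*(-1/21)*230 + 6791 = -460/189 + 6791 = 1283039/189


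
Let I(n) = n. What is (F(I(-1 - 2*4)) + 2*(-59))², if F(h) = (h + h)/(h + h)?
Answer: 13689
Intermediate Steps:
F(h) = 1 (F(h) = (2*h)/((2*h)) = (2*h)*(1/(2*h)) = 1)
(F(I(-1 - 2*4)) + 2*(-59))² = (1 + 2*(-59))² = (1 - 118)² = (-117)² = 13689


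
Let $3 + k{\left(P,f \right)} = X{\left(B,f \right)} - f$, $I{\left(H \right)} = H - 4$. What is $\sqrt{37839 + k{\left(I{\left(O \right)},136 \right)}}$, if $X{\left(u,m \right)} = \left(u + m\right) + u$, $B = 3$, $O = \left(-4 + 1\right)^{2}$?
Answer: $\sqrt{37842} \approx 194.53$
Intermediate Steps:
$O = 9$ ($O = \left(-3\right)^{2} = 9$)
$I{\left(H \right)} = -4 + H$
$X{\left(u,m \right)} = m + 2 u$ ($X{\left(u,m \right)} = \left(m + u\right) + u = m + 2 u$)
$k{\left(P,f \right)} = 3$ ($k{\left(P,f \right)} = -3 + \left(\left(f + 2 \cdot 3\right) - f\right) = -3 + \left(\left(f + 6\right) - f\right) = -3 + \left(\left(6 + f\right) - f\right) = -3 + 6 = 3$)
$\sqrt{37839 + k{\left(I{\left(O \right)},136 \right)}} = \sqrt{37839 + 3} = \sqrt{37842}$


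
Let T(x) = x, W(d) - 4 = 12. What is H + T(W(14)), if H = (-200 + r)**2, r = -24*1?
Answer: 50192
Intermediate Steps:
W(d) = 16 (W(d) = 4 + 12 = 16)
r = -24
H = 50176 (H = (-200 - 24)**2 = (-224)**2 = 50176)
H + T(W(14)) = 50176 + 16 = 50192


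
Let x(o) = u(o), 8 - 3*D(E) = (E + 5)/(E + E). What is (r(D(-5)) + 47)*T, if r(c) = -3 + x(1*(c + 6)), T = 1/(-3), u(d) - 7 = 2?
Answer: -53/3 ≈ -17.667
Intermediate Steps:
D(E) = 8/3 - (5 + E)/(6*E) (D(E) = 8/3 - (E + 5)/(3*(E + E)) = 8/3 - (5 + E)/(3*(2*E)) = 8/3 - (5 + E)*1/(2*E)/3 = 8/3 - (5 + E)/(6*E))
u(d) = 9 (u(d) = 7 + 2 = 9)
x(o) = 9
T = -⅓ ≈ -0.33333
r(c) = 6 (r(c) = -3 + 9 = 6)
(r(D(-5)) + 47)*T = (6 + 47)*(-⅓) = 53*(-⅓) = -53/3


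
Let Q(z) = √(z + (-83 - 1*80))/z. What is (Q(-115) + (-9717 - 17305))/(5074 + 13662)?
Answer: -13511/9368 - I*√278/2154640 ≈ -1.4422 - 7.7383e-6*I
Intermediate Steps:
Q(z) = √(-163 + z)/z (Q(z) = √(z + (-83 - 80))/z = √(z - 163)/z = √(-163 + z)/z)
(Q(-115) + (-9717 - 17305))/(5074 + 13662) = (√(-163 - 115)/(-115) + (-9717 - 17305))/(5074 + 13662) = (-I*√278/115 - 27022)/18736 = (-I*√278/115 - 27022)*(1/18736) = (-27022 - I*√278/115)*(1/18736) = -13511/9368 - I*√278/2154640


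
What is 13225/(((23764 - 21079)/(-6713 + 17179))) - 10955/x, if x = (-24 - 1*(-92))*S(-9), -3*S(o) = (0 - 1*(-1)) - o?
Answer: 3768359221/73032 ≈ 51599.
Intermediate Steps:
S(o) = -⅓ + o/3 (S(o) = -((0 - 1*(-1)) - o)/3 = -((0 + 1) - o)/3 = -(1 - o)/3 = -⅓ + o/3)
x = -680/3 (x = (-24 - 1*(-92))*(-⅓ + (⅓)*(-9)) = (-24 + 92)*(-⅓ - 3) = 68*(-10/3) = -680/3 ≈ -226.67)
13225/(((23764 - 21079)/(-6713 + 17179))) - 10955/x = 13225/(((23764 - 21079)/(-6713 + 17179))) - 10955/(-680/3) = 13225/((2685/10466)) - 10955*(-3/680) = 13225/((2685*(1/10466))) + 6573/136 = 13225/(2685/10466) + 6573/136 = 13225*(10466/2685) + 6573/136 = 27682570/537 + 6573/136 = 3768359221/73032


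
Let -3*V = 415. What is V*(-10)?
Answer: 4150/3 ≈ 1383.3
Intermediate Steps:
V = -415/3 (V = -⅓*415 = -415/3 ≈ -138.33)
V*(-10) = -415/3*(-10) = 4150/3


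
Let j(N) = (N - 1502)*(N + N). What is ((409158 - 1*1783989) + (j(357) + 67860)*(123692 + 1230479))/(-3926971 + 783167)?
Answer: 1015182748401/3143804 ≈ 3.2292e+5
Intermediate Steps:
j(N) = 2*N*(-1502 + N) (j(N) = (-1502 + N)*(2*N) = 2*N*(-1502 + N))
((409158 - 1*1783989) + (j(357) + 67860)*(123692 + 1230479))/(-3926971 + 783167) = ((409158 - 1*1783989) + (2*357*(-1502 + 357) + 67860)*(123692 + 1230479))/(-3926971 + 783167) = ((409158 - 1783989) + (2*357*(-1145) + 67860)*1354171)/(-3143804) = (-1374831 + (-817530 + 67860)*1354171)*(-1/3143804) = (-1374831 - 749670*1354171)*(-1/3143804) = (-1374831 - 1015181373570)*(-1/3143804) = -1015182748401*(-1/3143804) = 1015182748401/3143804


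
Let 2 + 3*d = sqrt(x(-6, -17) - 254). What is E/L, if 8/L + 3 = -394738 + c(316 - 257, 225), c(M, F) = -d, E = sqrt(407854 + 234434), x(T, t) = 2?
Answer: -1184221*sqrt(40143)/6 - I*sqrt(281001) ≈ -3.9545e+7 - 530.1*I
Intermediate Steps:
E = 4*sqrt(40143) (E = sqrt(642288) = 4*sqrt(40143) ≈ 801.43)
d = -2/3 + 2*I*sqrt(7) (d = -2/3 + sqrt(2 - 254)/3 = -2/3 + sqrt(-252)/3 = -2/3 + (6*I*sqrt(7))/3 = -2/3 + 2*I*sqrt(7) ≈ -0.66667 + 5.2915*I)
c(M, F) = 2/3 - 2*I*sqrt(7) (c(M, F) = -(-2/3 + 2*I*sqrt(7)) = 2/3 - 2*I*sqrt(7))
L = 8/(-1184221/3 - 2*I*sqrt(7)) (L = 8/(-3 + (-394738 + (2/3 - 2*I*sqrt(7)))) = 8/(-3 + (-1184212/3 - 2*I*sqrt(7))) = 8/(-1184221/3 - 2*I*sqrt(7)) ≈ -2.0266e-5 + 2.7167e-10*I)
E/L = (4*sqrt(40143))/(-28421304/1402379377093 + 144*I*sqrt(7)/1402379377093) = 4*sqrt(40143)/(-28421304/1402379377093 + 144*I*sqrt(7)/1402379377093)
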